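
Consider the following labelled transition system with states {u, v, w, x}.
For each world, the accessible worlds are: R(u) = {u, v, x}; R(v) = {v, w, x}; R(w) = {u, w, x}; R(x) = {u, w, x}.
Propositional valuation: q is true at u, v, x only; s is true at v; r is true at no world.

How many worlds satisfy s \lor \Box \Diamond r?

Let φ = s \lor \Box \Diamond r. Evaluate φ at each world:
  u (successors {u, v, x}): φ is false.
  v (successors {v, w, x}): φ is true.
  w (successors {u, w, x}): φ is false.
  x (successors {u, w, x}): φ is false.
For instance, at v:
  At v: s is true, \Box \Diamond r is false, so s \lor \Box \Diamond r is true.
    At v: \Box \Diamond r requires \Diamond r at every successor {v, w, x}.
      \Diamond r fails at v, so \Box \Diamond r is false at v.
Satisfying worlds: {v}

1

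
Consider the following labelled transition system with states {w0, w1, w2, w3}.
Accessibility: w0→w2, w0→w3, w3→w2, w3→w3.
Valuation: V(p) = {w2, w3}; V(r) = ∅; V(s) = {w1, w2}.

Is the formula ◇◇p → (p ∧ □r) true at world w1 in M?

Recall that □ψ holds at a world iff ψ holds at every accessible world, and ◇ψ holds iff ψ holds at some accessible world.
At w1: ◇◇p is false, p ∧ □r is false, so ◇◇p → (p ∧ □r) is true.
  At w1: no accessible worlds, so ◇◇p is false.
  At w1: p is false, □r is true, so p ∧ □r is false.
    At w1: no accessible worlds, so □r holds vacuously.

Yes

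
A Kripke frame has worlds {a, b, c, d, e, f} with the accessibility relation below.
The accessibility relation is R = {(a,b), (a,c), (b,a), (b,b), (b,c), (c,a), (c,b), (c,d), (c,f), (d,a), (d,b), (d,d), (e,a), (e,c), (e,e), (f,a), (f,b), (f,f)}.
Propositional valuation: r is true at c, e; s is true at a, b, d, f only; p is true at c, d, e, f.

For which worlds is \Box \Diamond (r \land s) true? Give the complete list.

Let φ = \Box \Diamond (r \land s). Evaluate φ at each world:
  a (successors {b, c}): φ is false.
  b (successors {a, b, c}): φ is false.
  c (successors {a, b, d, f}): φ is false.
  d (successors {a, b, d}): φ is false.
  e (successors {a, c, e}): φ is false.
  f (successors {a, b, f}): φ is false.
For instance, at b:
  At b: \Box \Diamond (r \land s) requires \Diamond (r \land s) at every successor {a, b, c}.
    \Diamond (r \land s) fails at a, so \Box \Diamond (r \land s) is false at b.
      At a: \Diamond (r \land s) requires r \land s at some successor in {b, c}.
        At b: r \land s is false.
        At c: r \land s is false.
      So \Diamond (r \land s) is false at a.
Satisfying worlds: none.

none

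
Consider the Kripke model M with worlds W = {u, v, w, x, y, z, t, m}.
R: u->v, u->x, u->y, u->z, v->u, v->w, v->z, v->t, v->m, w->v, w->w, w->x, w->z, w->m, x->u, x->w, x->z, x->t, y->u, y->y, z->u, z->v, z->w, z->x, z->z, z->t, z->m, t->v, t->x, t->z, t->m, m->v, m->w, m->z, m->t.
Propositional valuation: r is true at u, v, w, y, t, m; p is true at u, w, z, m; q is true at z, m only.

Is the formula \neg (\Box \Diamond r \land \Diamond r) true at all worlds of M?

No

Recall that \Box ψ holds at a world iff ψ holds at every accessible world, and \Diamond ψ holds iff ψ holds at some accessible world.
Let φ = \neg (\Box \Diamond r \land \Diamond r). Evaluate φ at each world:
  u (successors {v, x, y, z}): φ is false.
  v (successors {u, w, z, t, m}): φ is false.
  w (successors {v, w, x, z, m}): φ is false.
  x (successors {u, w, z, t}): φ is false.
  y (successors {u, y}): φ is false.
  z (successors {u, v, w, x, z, t, m}): φ is false.
  t (successors {v, x, z, m}): φ is false.
  m (successors {v, w, z, t}): φ is false.
Detail at u (counterexample):
  At u: \Box \Diamond r \land \Diamond r is true, so \neg (\Box \Diamond r \land \Diamond r) is false.
    At u: \Box \Diamond r is true, \Diamond r is true, so \Box \Diamond r \land \Diamond r is true.
      At u: \Box \Diamond r requires \Diamond r at every successor {v, x, y, z}.
        At v: \Diamond r is true.
        At x: \Diamond r is true.
        At y: \Diamond r is true.
        At z: \Diamond r is true.
      So \Box \Diamond r is true at u.
      At u: \Diamond r requires r at some successor in {v, x, y, z}.
        r holds at v, so \Diamond r is true at u.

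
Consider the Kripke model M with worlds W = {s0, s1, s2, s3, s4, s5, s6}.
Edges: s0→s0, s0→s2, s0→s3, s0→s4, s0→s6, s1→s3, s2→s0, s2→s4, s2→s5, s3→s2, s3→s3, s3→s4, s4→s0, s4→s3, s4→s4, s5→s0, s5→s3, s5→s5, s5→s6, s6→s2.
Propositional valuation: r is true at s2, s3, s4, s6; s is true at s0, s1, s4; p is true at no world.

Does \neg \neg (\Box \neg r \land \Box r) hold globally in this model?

Recall that \Box ψ holds at a world iff ψ holds at every accessible world, and \Diamond ψ holds iff ψ holds at some accessible world.
Let φ = \neg \neg (\Box \neg r \land \Box r). Evaluate φ at each world:
  s0 (successors {s0, s2, s3, s4, s6}): φ is false.
  s1 (successors {s3}): φ is false.
  s2 (successors {s0, s4, s5}): φ is false.
  s3 (successors {s2, s3, s4}): φ is false.
  s4 (successors {s0, s3, s4}): φ is false.
  s5 (successors {s0, s3, s5, s6}): φ is false.
  s6 (successors {s2}): φ is false.
Detail at s0 (counterexample):
  At s0: \neg (\Box \neg r \land \Box r) is true, so \neg \neg (\Box \neg r \land \Box r) is false.
    At s0: \Box \neg r \land \Box r is false, so \neg (\Box \neg r \land \Box r) is true.
      At s0: \Box \neg r is false, \Box r is false, so \Box \neg r \land \Box r is false.

No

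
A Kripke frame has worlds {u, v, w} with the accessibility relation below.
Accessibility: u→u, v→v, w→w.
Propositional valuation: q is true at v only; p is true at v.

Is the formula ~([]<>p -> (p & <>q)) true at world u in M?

No

At u: []<>p -> (p & <>q) is true, so ~([]<>p -> (p & <>q)) is false.
  At u: []<>p is false, p & <>q is false, so []<>p -> (p & <>q) is true.
    At u: []<>p requires <>p at every successor {u}.
      <>p fails at u, so []<>p is false at u.
    At u: p is false, <>q is false, so p & <>q is false.
      At u: <>q requires q at some successor in {u}.
        At u: q is false.
      So <>q is false at u.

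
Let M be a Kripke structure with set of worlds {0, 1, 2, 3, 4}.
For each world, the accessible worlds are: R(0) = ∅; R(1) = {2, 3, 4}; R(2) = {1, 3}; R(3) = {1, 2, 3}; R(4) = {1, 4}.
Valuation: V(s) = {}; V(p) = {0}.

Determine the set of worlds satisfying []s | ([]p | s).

Let φ = []s | ([]p | s). Evaluate φ at each world:
  0 (successors ∅): φ is true.
  1 (successors {2, 3, 4}): φ is false.
  2 (successors {1, 3}): φ is false.
  3 (successors {1, 2, 3}): φ is false.
  4 (successors {1, 4}): φ is false.
For instance, at 1:
  At 1: []s is false, []p | s is false, so []s | ([]p | s) is false.
    At 1: []s requires s at every successor {2, 3, 4}.
      s fails at 2, so []s is false at 1.
    At 1: []p is false, s is false, so []p | s is false.
      At 1: []p requires p at every successor {2, 3, 4}.
        p fails at 2, so []p is false at 1.
Satisfying worlds: {0}

0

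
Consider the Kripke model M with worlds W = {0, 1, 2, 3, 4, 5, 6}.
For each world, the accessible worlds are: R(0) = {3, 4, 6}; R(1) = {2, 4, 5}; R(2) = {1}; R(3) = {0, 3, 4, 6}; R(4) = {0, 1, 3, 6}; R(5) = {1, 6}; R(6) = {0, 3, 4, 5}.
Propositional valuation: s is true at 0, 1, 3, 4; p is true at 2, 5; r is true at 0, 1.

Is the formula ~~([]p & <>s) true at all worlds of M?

Recall that []ψ holds at a world iff ψ holds at every accessible world, and <>ψ holds iff ψ holds at some accessible world.
Let φ = ~~([]p & <>s). Evaluate φ at each world:
  0 (successors {3, 4, 6}): φ is false.
  1 (successors {2, 4, 5}): φ is false.
  2 (successors {1}): φ is false.
  3 (successors {0, 3, 4, 6}): φ is false.
  4 (successors {0, 1, 3, 6}): φ is false.
  5 (successors {1, 6}): φ is false.
  6 (successors {0, 3, 4, 5}): φ is false.
Detail at 0 (counterexample):
  At 0: ~([]p & <>s) is true, so ~~([]p & <>s) is false.
    At 0: []p & <>s is false, so ~([]p & <>s) is true.
      At 0: []p is false, <>s is true, so []p & <>s is false.

No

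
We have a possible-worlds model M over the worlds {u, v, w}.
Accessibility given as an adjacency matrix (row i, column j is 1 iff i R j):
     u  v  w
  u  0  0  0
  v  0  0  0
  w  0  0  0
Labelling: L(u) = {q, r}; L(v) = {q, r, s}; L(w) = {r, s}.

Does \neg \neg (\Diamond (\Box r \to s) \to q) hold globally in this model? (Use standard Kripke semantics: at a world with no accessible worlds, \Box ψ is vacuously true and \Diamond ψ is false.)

Let φ = \neg \neg (\Diamond (\Box r \to s) \to q). Evaluate φ at each world:
  u (successors ∅): φ is true.
  v (successors ∅): φ is true.
  w (successors ∅): φ is true.
For instance, at v:
  At v: \neg (\Diamond (\Box r \to s) \to q) is false, so \neg \neg (\Diamond (\Box r \to s) \to q) is true.
    At v: \Diamond (\Box r \to s) \to q is true, so \neg (\Diamond (\Box r \to s) \to q) is false.
      At v: \Diamond (\Box r \to s) is false, q is true, so \Diamond (\Box r \to s) \to q is true.

Yes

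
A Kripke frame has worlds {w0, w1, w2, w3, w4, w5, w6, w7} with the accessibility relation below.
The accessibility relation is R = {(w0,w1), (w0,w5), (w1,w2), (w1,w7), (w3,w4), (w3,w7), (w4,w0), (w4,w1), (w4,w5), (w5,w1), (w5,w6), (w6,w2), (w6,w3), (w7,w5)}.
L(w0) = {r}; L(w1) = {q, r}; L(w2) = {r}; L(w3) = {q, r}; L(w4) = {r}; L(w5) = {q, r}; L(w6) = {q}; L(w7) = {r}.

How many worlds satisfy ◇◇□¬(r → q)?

Let φ = ◇◇□¬(r → q). Evaluate φ at each world:
  w0 (successors {w1, w5}): φ is true.
  w1 (successors {w2, w7}): φ is false.
  w2 (successors ∅): φ is false.
  w3 (successors {w4, w7}): φ is true.
  w4 (successors {w0, w1, w5}): φ is true.
  w5 (successors {w1, w6}): φ is true.
  w6 (successors {w2, w3}): φ is false.
  w7 (successors {w5}): φ is true.
For instance, at w6:
  At w6: ◇◇□¬(r → q) requires ◇□¬(r → q) at some successor in {w2, w3}.
    At w2: ◇□¬(r → q) is false.
    At w3: ◇□¬(r → q) is false.
  So ◇◇□¬(r → q) is false at w6.
Satisfying worlds: {w0, w3, w4, w5, w7}

5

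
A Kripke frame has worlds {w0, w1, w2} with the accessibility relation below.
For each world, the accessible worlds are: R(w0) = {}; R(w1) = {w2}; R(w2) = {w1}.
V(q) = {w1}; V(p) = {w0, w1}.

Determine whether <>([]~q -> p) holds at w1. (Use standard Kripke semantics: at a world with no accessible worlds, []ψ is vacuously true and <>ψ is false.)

Yes

Recall that []ψ holds at a world iff ψ holds at every accessible world, and <>ψ holds iff ψ holds at some accessible world.
At w1: <>([]~q -> p) requires []~q -> p at some successor in {w2}.
  []~q -> p holds at w2, so <>([]~q -> p) is true at w1.
    At w2: []~q is false, p is false, so []~q -> p is true.
      At w2: []~q requires ~q at every successor {w1}.
        ~q fails at w1, so []~q is false at w2.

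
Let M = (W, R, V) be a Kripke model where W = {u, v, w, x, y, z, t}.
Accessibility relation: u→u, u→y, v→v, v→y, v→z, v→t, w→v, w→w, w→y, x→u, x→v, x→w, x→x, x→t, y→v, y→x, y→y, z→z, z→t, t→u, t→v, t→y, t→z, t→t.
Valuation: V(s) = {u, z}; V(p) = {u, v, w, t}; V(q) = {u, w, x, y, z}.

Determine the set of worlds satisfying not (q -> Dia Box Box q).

u, w, x, y, z

Recall that Box ψ holds at a world iff ψ holds at every accessible world, and Dia ψ holds iff ψ holds at some accessible world.
Let φ = not (q -> Dia Box Box q). Evaluate φ at each world:
  u (successors {u, y}): φ is true.
  v (successors {v, y, z, t}): φ is false.
  w (successors {v, w, y}): φ is true.
  x (successors {u, v, w, x, t}): φ is true.
  y (successors {v, x, y}): φ is true.
  z (successors {z, t}): φ is true.
  t (successors {u, v, y, z, t}): φ is false.
For instance, at v:
  At v: q -> Dia Box Box q is true, so not (q -> Dia Box Box q) is false.
    At v: q is false, Dia Box Box q is false, so q -> Dia Box Box q is true.
      At v: Dia Box Box q requires Box Box q at some successor in {v, y, z, t}.
        At v: Box Box q is false.
        At y: Box Box q is false.
        At z: Box Box q is false.
        At t: Box Box q is false.
      So Dia Box Box q is false at v.
Satisfying worlds: {u, w, x, y, z}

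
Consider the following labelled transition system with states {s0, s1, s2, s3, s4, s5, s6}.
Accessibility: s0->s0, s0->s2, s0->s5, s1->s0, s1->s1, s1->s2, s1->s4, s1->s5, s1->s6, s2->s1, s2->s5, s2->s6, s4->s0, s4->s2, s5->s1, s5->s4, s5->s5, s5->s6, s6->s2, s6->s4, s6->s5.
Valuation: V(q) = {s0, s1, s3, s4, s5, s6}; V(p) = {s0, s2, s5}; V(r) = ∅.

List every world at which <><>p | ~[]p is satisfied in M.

Let φ = <><>p | ~[]p. Evaluate φ at each world:
  s0 (successors {s0, s2, s5}): φ is true.
  s1 (successors {s0, s1, s2, s4, s5, s6}): φ is true.
  s2 (successors {s1, s5, s6}): φ is true.
  s3 (successors ∅): φ is false.
  s4 (successors {s0, s2}): φ is true.
  s5 (successors {s1, s4, s5, s6}): φ is true.
  s6 (successors {s2, s4, s5}): φ is true.
For instance, at s1:
  At s1: <><>p is true, ~[]p is true, so <><>p | ~[]p is true.
    At s1: <><>p requires <>p at some successor in {s0, s1, s2, s4, s5, s6}.
      <>p holds at s0, so <><>p is true at s1.
    At s1: []p is false, so ~[]p is true.
      At s1: []p requires p at every successor {s0, s1, s2, s4, s5, s6}.
        p fails at s1, so []p is false at s1.
Satisfying worlds: {s0, s1, s2, s4, s5, s6}

s0, s1, s2, s4, s5, s6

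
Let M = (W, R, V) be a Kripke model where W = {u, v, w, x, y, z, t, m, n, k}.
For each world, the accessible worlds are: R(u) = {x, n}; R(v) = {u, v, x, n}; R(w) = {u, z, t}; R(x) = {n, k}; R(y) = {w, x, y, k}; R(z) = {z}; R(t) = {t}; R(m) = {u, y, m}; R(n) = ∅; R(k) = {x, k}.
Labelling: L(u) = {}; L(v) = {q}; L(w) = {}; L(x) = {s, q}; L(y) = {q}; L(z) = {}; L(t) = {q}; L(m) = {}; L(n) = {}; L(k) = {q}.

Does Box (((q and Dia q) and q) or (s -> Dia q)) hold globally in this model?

Let φ = Box (((q and Dia q) and q) or (s -> Dia q)). Evaluate φ at each world:
  u (successors {x, n}): φ is true.
  v (successors {u, v, x, n}): φ is true.
  w (successors {u, z, t}): φ is true.
  x (successors {n, k}): φ is true.
  y (successors {w, x, y, k}): φ is true.
  z (successors {z}): φ is true.
  t (successors {t}): φ is true.
  m (successors {u, y, m}): φ is true.
  n (successors ∅): φ is true.
  k (successors {x, k}): φ is true.
For instance, at w:
  At w: Box (((q and Dia q) and q) or (s -> Dia q)) requires ((q and Dia q) and q) or (s -> Dia q) at every successor {u, z, t}.
      At u: (q and Dia q) and q is false, s -> Dia q is true, so ((q and Dia q) and q) or (s -> Dia q) is true.
      At z: (q and Dia q) and q is false, s -> Dia q is true, so ((q and Dia q) and q) or (s -> Dia q) is true.
      At t: (q and Dia q) and q is true, s -> Dia q is true, so ((q and Dia q) and q) or (s -> Dia q) is true.
  So Box (((q and Dia q) and q) or (s -> Dia q)) is true at w.

Yes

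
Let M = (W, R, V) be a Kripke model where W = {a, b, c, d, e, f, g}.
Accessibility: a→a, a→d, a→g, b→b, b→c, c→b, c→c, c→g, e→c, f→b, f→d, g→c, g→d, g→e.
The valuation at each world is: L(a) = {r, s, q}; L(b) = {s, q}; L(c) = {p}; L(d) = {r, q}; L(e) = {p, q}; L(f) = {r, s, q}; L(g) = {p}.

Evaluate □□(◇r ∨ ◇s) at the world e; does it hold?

Yes

At e: □□(◇r ∨ ◇s) requires □(◇r ∨ ◇s) at every successor {c}.
    At c: □(◇r ∨ ◇s) requires ◇r ∨ ◇s at every successor {b, c, g}.
      At b: ◇r ∨ ◇s is true.
      At c: ◇r ∨ ◇s is true.
      At g: ◇r ∨ ◇s is true.
    So □(◇r ∨ ◇s) is true at c.
So □□(◇r ∨ ◇s) is true at e.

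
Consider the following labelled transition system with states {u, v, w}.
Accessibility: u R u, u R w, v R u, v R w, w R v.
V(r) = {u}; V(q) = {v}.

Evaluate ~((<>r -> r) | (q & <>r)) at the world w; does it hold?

Recall that <>ψ holds at a world iff ψ holds at some accessible world.
At w: (<>r -> r) | (q & <>r) is true, so ~((<>r -> r) | (q & <>r)) is false.
  At w: <>r -> r is true, q & <>r is false, so (<>r -> r) | (q & <>r) is true.
    At w: <>r is false, r is false, so <>r -> r is true.
      At w: <>r requires r at some successor in {v}.
        At v: r is false.
      So <>r is false at w.
    At w: q is false, <>r is false, so q & <>r is false.
      At w: <>r requires r at some successor in {v}.
        At v: r is false.
      So <>r is false at w.

No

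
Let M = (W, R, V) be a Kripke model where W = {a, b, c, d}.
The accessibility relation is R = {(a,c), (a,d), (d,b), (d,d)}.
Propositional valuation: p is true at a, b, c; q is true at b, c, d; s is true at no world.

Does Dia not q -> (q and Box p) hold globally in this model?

Yes

Let φ = Dia not q -> (q and Box p). Evaluate φ at each world:
  a (successors {c, d}): φ is true.
  b (successors ∅): φ is true.
  c (successors ∅): φ is true.
  d (successors {b, d}): φ is true.
For instance, at a:
  At a: Dia not q is false, q and Box p is false, so Dia not q -> (q and Box p) is true.
    At a: Dia not q requires not q at some successor in {c, d}.
      At c: not q is false.
      At d: not q is false.
    So Dia not q is false at a.
    At a: q is false, Box p is false, so q and Box p is false.
      At a: Box p requires p at every successor {c, d}.
        p fails at d, so Box p is false at a.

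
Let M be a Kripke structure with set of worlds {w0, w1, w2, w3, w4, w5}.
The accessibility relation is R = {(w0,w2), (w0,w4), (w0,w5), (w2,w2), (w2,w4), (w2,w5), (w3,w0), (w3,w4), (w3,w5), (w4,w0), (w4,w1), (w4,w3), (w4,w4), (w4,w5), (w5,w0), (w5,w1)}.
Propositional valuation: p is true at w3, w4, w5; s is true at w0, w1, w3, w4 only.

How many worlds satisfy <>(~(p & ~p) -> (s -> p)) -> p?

4

Let φ = <>(~(p & ~p) -> (s -> p)) -> p. Evaluate φ at each world:
  w0 (successors {w2, w4, w5}): φ is false.
  w1 (successors ∅): φ is true.
  w2 (successors {w2, w4, w5}): φ is false.
  w3 (successors {w0, w4, w5}): φ is true.
  w4 (successors {w0, w1, w3, w4, w5}): φ is true.
  w5 (successors {w0, w1}): φ is true.
For instance, at w5:
  At w5: <>(~(p & ~p) -> (s -> p)) is false, p is true, so <>(~(p & ~p) -> (s -> p)) -> p is true.
    At w5: <>(~(p & ~p) -> (s -> p)) requires ~(p & ~p) -> (s -> p) at some successor in {w0, w1}.
      At w0: ~(p & ~p) -> (s -> p) is false.
      At w1: ~(p & ~p) -> (s -> p) is false.
    So <>(~(p & ~p) -> (s -> p)) is false at w5.
Satisfying worlds: {w1, w3, w4, w5}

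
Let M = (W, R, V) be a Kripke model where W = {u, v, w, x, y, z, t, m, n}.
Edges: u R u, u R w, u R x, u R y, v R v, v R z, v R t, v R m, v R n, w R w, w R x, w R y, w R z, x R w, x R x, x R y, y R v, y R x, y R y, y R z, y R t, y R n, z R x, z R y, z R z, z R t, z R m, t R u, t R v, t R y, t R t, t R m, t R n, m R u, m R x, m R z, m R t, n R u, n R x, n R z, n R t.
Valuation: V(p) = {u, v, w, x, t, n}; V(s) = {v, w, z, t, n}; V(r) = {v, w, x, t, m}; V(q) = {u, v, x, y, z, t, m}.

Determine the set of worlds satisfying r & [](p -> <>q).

v, w, x, t, m

Let φ = r & [](p -> <>q). Evaluate φ at each world:
  u (successors {u, w, x, y}): φ is false.
  v (successors {v, z, t, m, n}): φ is true.
  w (successors {w, x, y, z}): φ is true.
  x (successors {w, x, y}): φ is true.
  y (successors {v, x, y, z, t, n}): φ is false.
  z (successors {x, y, z, t, m}): φ is false.
  t (successors {u, v, y, t, m, n}): φ is true.
  m (successors {u, x, z, t}): φ is true.
  n (successors {u, x, z, t}): φ is false.
For instance, at z:
  At z: r is false, [](p -> <>q) is true, so r & [](p -> <>q) is false.
    At z: [](p -> <>q) requires p -> <>q at every successor {x, y, z, t, m}.
      At x: p -> <>q is true.
      At y: p -> <>q is true.
      At z: p -> <>q is true.
      At t: p -> <>q is true.
      At m: p -> <>q is true.
    So [](p -> <>q) is true at z.
Satisfying worlds: {v, w, x, t, m}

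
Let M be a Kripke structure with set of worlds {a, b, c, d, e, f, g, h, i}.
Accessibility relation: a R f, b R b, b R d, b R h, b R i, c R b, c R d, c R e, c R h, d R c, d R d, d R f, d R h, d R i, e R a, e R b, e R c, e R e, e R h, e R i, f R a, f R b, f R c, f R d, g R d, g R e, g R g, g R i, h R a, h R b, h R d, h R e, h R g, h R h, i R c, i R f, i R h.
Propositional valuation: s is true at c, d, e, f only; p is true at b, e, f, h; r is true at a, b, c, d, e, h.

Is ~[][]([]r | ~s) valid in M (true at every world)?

Yes

Let φ = ~[][]([]r | ~s). Evaluate φ at each world:
  a (successors {f}): φ is true.
  b (successors {b, d, h, i}): φ is true.
  c (successors {b, d, e, h}): φ is true.
  d (successors {c, d, f, h, i}): φ is true.
  e (successors {a, b, c, e, h, i}): φ is true.
  f (successors {a, b, c, d}): φ is true.
  g (successors {d, e, g, i}): φ is true.
  h (successors {a, b, d, e, g, h}): φ is true.
  i (successors {c, f, h}): φ is true.
For instance, at g:
  At g: [][]([]r | ~s) is false, so ~[][]([]r | ~s) is true.
    At g: [][]([]r | ~s) requires []([]r | ~s) at every successor {d, e, g, i}.
      []([]r | ~s) fails at d, so [][]([]r | ~s) is false at g.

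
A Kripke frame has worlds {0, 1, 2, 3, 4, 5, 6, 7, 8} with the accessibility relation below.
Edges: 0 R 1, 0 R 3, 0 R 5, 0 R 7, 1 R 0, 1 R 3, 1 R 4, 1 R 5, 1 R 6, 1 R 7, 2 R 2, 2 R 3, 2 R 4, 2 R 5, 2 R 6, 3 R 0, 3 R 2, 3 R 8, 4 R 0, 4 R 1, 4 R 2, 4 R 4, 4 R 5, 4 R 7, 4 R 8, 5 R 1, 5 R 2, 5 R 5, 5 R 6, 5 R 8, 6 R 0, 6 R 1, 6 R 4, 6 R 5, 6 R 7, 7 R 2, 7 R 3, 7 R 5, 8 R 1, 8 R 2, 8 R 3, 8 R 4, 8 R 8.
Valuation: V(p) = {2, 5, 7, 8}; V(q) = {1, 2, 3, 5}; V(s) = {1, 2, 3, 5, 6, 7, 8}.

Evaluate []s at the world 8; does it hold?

At 8: []s requires s at every successor {1, 2, 3, 4, 8}.
  s fails at 4, so []s is false at 8.

No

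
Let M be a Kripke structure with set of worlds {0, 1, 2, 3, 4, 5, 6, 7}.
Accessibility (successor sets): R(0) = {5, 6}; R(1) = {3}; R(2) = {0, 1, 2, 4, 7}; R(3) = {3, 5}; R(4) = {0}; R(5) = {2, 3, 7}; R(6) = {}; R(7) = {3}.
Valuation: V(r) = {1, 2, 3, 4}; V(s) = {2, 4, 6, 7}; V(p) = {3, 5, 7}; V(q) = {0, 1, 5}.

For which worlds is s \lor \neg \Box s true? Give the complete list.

0, 1, 2, 3, 4, 5, 6, 7

Let φ = s \lor \neg \Box s. Evaluate φ at each world:
  0 (successors {5, 6}): φ is true.
  1 (successors {3}): φ is true.
  2 (successors {0, 1, 2, 4, 7}): φ is true.
  3 (successors {3, 5}): φ is true.
  4 (successors {0}): φ is true.
  5 (successors {2, 3, 7}): φ is true.
  6 (successors ∅): φ is true.
  7 (successors {3}): φ is true.
For instance, at 5:
  At 5: s is false, \neg \Box s is true, so s \lor \neg \Box s is true.
    At 5: \Box s is false, so \neg \Box s is true.
      At 5: \Box s requires s at every successor {2, 3, 7}.
        s fails at 3, so \Box s is false at 5.
Satisfying worlds: {0, 1, 2, 3, 4, 5, 6, 7}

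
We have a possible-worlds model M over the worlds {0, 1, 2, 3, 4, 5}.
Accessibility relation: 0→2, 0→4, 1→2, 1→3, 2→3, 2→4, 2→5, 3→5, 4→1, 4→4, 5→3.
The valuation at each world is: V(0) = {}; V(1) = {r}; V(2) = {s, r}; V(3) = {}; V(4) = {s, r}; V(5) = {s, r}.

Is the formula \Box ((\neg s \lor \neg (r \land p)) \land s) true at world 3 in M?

Yes

Recall that \Box ψ holds at a world iff ψ holds at every accessible world, and \Diamond ψ holds iff ψ holds at some accessible world.
At 3: \Box ((\neg s \lor \neg (r \land p)) \land s) requires (\neg s \lor \neg (r \land p)) \land s at every successor {5}.
  At 5: (\neg s \lor \neg (r \land p)) \land s is true.
So \Box ((\neg s \lor \neg (r \land p)) \land s) is true at 3.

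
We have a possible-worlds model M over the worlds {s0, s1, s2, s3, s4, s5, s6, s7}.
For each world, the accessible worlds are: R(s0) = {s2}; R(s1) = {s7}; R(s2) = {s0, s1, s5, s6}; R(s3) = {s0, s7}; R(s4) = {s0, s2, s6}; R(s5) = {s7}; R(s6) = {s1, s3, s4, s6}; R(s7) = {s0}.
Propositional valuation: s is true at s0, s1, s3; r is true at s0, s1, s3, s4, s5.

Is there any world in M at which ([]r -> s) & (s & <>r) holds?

Yes

Let φ = ([]r -> s) & (s & <>r). Evaluate φ at each world:
  s0 (successors {s2}): φ is false.
  s1 (successors {s7}): φ is false.
  s2 (successors {s0, s1, s5, s6}): φ is false.
  s3 (successors {s0, s7}): φ is true.
  s4 (successors {s0, s2, s6}): φ is false.
  s5 (successors {s7}): φ is false.
  s6 (successors {s1, s3, s4, s6}): φ is false.
  s7 (successors {s0}): φ is false.
Detail at s3 (witness):
  At s3: []r -> s is true, s & <>r is true, so ([]r -> s) & (s & <>r) is true.
    At s3: []r is false, s is true, so []r -> s is true.
      At s3: []r requires r at every successor {s0, s7}.
        r fails at s7, so []r is false at s3.
    At s3: s is true, <>r is true, so s & <>r is true.
      At s3: <>r requires r at some successor in {s0, s7}.
        r holds at s0, so <>r is true at s3.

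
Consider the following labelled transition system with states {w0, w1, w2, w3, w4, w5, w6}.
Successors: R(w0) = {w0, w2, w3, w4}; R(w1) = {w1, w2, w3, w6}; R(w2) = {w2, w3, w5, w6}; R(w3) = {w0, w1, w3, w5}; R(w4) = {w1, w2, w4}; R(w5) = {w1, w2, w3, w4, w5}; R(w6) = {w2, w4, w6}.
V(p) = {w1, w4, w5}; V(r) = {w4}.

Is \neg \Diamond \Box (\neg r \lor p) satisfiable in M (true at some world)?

Recall that \Box ψ holds at a world iff ψ holds at every accessible world, and \Diamond ψ holds iff ψ holds at some accessible world.
Let φ = \neg \Diamond \Box (\neg r \lor p). Evaluate φ at each world:
  w0 (successors {w0, w2, w3, w4}): φ is false.
  w1 (successors {w1, w2, w3, w6}): φ is false.
  w2 (successors {w2, w3, w5, w6}): φ is false.
  w3 (successors {w0, w1, w3, w5}): φ is false.
  w4 (successors {w1, w2, w4}): φ is false.
  w5 (successors {w1, w2, w3, w4, w5}): φ is false.
  w6 (successors {w2, w4, w6}): φ is false.
For instance, at w2:
  At w2: \Diamond \Box (\neg r \lor p) is true, so \neg \Diamond \Box (\neg r \lor p) is false.
    At w2: \Diamond \Box (\neg r \lor p) requires \Box (\neg r \lor p) at some successor in {w2, w3, w5, w6}.
      \Box (\neg r \lor p) holds at w2, so \Diamond \Box (\neg r \lor p) is true at w2.

No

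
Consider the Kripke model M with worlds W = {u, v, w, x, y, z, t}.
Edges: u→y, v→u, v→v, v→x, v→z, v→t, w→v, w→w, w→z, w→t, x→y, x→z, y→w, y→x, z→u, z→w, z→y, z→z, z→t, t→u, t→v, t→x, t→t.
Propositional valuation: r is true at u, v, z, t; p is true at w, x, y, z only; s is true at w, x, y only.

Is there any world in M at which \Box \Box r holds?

Recall that \Box ψ holds at a world iff ψ holds at every accessible world, and \Diamond ψ holds iff ψ holds at some accessible world.
Let φ = \Box \Box r. Evaluate φ at each world:
  u (successors {y}): φ is false.
  v (successors {u, v, x, z, t}): φ is false.
  w (successors {v, w, z, t}): φ is false.
  x (successors {y, z}): φ is false.
  y (successors {w, x}): φ is false.
  z (successors {u, w, y, z, t}): φ is false.
  t (successors {u, v, x, t}): φ is false.
For instance, at y:
  At y: \Box \Box r requires \Box r at every successor {w, x}.
    \Box r fails at w, so \Box \Box r is false at y.
      At w: \Box r requires r at every successor {v, w, z, t}.
        r fails at w, so \Box r is false at w.

No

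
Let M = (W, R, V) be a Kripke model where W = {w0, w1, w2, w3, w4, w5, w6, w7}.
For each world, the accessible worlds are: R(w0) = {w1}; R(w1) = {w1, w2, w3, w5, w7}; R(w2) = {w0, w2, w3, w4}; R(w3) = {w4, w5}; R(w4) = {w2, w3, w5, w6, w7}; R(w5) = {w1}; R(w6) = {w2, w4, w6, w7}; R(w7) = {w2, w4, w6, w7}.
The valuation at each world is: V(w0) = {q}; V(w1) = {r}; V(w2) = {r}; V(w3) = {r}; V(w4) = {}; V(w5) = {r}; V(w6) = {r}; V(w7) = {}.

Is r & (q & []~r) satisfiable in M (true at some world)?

Recall that []ψ holds at a world iff ψ holds at every accessible world, and <>ψ holds iff ψ holds at some accessible world.
Let φ = r & (q & []~r). Evaluate φ at each world:
  w0 (successors {w1}): φ is false.
  w1 (successors {w1, w2, w3, w5, w7}): φ is false.
  w2 (successors {w0, w2, w3, w4}): φ is false.
  w3 (successors {w4, w5}): φ is false.
  w4 (successors {w2, w3, w5, w6, w7}): φ is false.
  w5 (successors {w1}): φ is false.
  w6 (successors {w2, w4, w6, w7}): φ is false.
  w7 (successors {w2, w4, w6, w7}): φ is false.
For instance, at w2:
  At w2: r is true, q & []~r is false, so r & (q & []~r) is false.
    At w2: q is false, []~r is false, so q & []~r is false.
      At w2: []~r requires ~r at every successor {w0, w2, w3, w4}.
        ~r fails at w2, so []~r is false at w2.

No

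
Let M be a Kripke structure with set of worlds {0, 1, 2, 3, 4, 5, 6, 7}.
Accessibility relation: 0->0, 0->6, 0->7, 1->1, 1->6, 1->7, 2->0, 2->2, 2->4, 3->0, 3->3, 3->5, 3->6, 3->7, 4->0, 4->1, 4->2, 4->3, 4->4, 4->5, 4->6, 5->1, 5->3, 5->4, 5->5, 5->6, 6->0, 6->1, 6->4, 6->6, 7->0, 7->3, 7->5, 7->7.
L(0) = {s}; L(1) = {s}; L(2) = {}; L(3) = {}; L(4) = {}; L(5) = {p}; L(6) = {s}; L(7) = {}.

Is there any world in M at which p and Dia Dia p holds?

Yes

Let φ = p and Dia Dia p. Evaluate φ at each world:
  0 (successors {0, 6, 7}): φ is false.
  1 (successors {1, 6, 7}): φ is false.
  2 (successors {0, 2, 4}): φ is false.
  3 (successors {0, 3, 5, 6, 7}): φ is false.
  4 (successors {0, 1, 2, 3, 4, 5, 6}): φ is false.
  5 (successors {1, 3, 4, 5, 6}): φ is true.
  6 (successors {0, 1, 4, 6}): φ is false.
  7 (successors {0, 3, 5, 7}): φ is false.
Detail at 5 (witness):
  At 5: p is true, Dia Dia p is true, so p and Dia Dia p is true.
    At 5: Dia Dia p requires Dia p at some successor in {1, 3, 4, 5, 6}.
      Dia p holds at 3, so Dia Dia p is true at 5.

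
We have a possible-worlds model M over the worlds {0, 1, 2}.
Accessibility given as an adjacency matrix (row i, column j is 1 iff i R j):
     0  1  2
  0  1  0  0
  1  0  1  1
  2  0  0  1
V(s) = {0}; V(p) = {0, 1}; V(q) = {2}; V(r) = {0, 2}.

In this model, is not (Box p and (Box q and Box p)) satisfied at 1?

Yes

At 1: Box p and (Box q and Box p) is false, so not (Box p and (Box q and Box p)) is true.
  At 1: Box p is false, Box q and Box p is false, so Box p and (Box q and Box p) is false.
    At 1: Box p requires p at every successor {1, 2}.
      p fails at 2, so Box p is false at 1.
    At 1: Box q is false, Box p is false, so Box q and Box p is false.
      At 1: Box q requires q at every successor {1, 2}.
        q fails at 1, so Box q is false at 1.
      At 1: Box p requires p at every successor {1, 2}.
        p fails at 2, so Box p is false at 1.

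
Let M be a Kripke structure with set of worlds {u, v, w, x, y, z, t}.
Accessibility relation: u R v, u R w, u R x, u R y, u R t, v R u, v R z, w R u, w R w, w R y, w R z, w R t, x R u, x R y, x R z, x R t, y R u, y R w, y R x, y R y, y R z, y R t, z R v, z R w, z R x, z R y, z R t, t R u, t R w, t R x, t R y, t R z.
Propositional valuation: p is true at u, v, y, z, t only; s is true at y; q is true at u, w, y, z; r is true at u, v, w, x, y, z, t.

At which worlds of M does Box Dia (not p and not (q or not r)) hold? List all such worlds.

Let φ = Box Dia (not p and not (q or not r)). Evaluate φ at each world:
  u (successors {v, w, x, y, t}): φ is false.
  v (successors {u, z}): φ is true.
  w (successors {u, w, y, z, t}): φ is false.
  x (successors {u, y, z, t}): φ is true.
  y (successors {u, w, x, y, z, t}): φ is false.
  z (successors {v, w, x, y, t}): φ is false.
  t (successors {u, w, x, y, z}): φ is false.
For instance, at w:
  At w: Box Dia (not p and not (q or not r)) requires Dia (not p and not (q or not r)) at every successor {u, w, y, z, t}.
    Dia (not p and not (q or not r)) fails at w, so Box Dia (not p and not (q or not r)) is false at w.
      At w: Dia (not p and not (q or not r)) requires not p and not (q or not r) at some successor in {u, w, y, z, t}.
        At u: not p and not (q or not r) is false.
        At w: not p and not (q or not r) is false.
        At y: not p and not (q or not r) is false.
        At z: not p and not (q or not r) is false.
        At t: not p and not (q or not r) is false.
      So Dia (not p and not (q or not r)) is false at w.
Satisfying worlds: {v, x}

v, x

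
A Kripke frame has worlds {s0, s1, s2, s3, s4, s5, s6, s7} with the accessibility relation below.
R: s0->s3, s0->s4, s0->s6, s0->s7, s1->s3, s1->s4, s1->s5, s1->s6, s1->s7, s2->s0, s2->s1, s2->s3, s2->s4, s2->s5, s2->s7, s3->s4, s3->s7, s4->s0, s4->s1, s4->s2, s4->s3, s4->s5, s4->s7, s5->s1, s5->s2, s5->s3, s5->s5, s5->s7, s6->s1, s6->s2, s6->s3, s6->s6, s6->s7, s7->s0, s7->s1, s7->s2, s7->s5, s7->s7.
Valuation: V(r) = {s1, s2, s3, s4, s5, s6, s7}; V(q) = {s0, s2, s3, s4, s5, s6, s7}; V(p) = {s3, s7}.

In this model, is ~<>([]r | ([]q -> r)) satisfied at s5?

At s5: <>([]r | ([]q -> r)) is true, so ~<>([]r | ([]q -> r)) is false.
  At s5: <>([]r | ([]q -> r)) requires []r | ([]q -> r) at some successor in {s1, s2, s3, s5, s7}.
    []r | ([]q -> r) holds at s1, so <>([]r | ([]q -> r)) is true at s5.
      At s1: []r is true, []q -> r is true, so []r | ([]q -> r) is true.

No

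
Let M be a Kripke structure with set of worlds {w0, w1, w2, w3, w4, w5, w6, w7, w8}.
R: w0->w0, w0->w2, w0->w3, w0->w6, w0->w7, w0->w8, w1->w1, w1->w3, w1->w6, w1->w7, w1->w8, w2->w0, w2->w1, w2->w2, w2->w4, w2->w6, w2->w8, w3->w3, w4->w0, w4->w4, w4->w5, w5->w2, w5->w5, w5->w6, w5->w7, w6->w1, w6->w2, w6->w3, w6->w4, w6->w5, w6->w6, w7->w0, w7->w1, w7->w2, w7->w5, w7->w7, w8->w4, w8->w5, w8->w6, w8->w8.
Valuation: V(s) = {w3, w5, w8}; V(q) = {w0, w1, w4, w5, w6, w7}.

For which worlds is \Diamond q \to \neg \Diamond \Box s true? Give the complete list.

w2, w3, w4, w5, w7, w8

Let φ = \Diamond q \to \neg \Diamond \Box s. Evaluate φ at each world:
  w0 (successors {w0, w2, w3, w6, w7, w8}): φ is false.
  w1 (successors {w1, w3, w6, w7, w8}): φ is false.
  w2 (successors {w0, w1, w2, w4, w6, w8}): φ is true.
  w3 (successors {w3}): φ is true.
  w4 (successors {w0, w4, w5}): φ is true.
  w5 (successors {w2, w5, w6, w7}): φ is true.
  w6 (successors {w1, w2, w3, w4, w5, w6}): φ is false.
  w7 (successors {w0, w1, w2, w5, w7}): φ is true.
  w8 (successors {w4, w5, w6, w8}): φ is true.
For instance, at w8:
  At w8: \Diamond q is true, \neg \Diamond \Box s is true, so \Diamond q \to \neg \Diamond \Box s is true.
    At w8: \Diamond q requires q at some successor in {w4, w5, w6, w8}.
      q holds at w4, so \Diamond q is true at w8.
    At w8: \Diamond \Box s is false, so \neg \Diamond \Box s is true.
      At w8: \Diamond \Box s requires \Box s at some successor in {w4, w5, w6, w8}.
        At w4: \Box s is false.
        At w5: \Box s is false.
        At w6: \Box s is false.
        At w8: \Box s is false.
      So \Diamond \Box s is false at w8.
Satisfying worlds: {w2, w3, w4, w5, w7, w8}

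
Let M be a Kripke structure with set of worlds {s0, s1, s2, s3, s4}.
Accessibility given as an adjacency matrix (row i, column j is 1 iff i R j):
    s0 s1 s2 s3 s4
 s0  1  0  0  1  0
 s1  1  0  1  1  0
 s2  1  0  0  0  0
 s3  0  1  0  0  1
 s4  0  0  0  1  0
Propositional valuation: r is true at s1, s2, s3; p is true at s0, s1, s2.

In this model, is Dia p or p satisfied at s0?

Yes

Recall that Dia ψ holds at a world iff ψ holds at some accessible world.
At s0: Dia p is true, p is true, so Dia p or p is true.
  At s0: Dia p requires p at some successor in {s0, s3}.
    p holds at s0, so Dia p is true at s0.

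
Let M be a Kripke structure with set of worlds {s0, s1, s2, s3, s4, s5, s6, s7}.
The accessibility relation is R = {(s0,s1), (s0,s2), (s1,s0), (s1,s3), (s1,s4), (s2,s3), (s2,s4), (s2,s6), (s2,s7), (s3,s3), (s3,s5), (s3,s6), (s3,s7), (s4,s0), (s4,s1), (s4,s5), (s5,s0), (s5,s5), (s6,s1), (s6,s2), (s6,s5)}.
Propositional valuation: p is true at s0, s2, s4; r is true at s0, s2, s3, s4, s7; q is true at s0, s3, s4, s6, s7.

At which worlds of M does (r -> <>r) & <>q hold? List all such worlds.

s1, s2, s3, s4, s5

Let φ = (r -> <>r) & <>q. Evaluate φ at each world:
  s0 (successors {s1, s2}): φ is false.
  s1 (successors {s0, s3, s4}): φ is true.
  s2 (successors {s3, s4, s6, s7}): φ is true.
  s3 (successors {s3, s5, s6, s7}): φ is true.
  s4 (successors {s0, s1, s5}): φ is true.
  s5 (successors {s0, s5}): φ is true.
  s6 (successors {s1, s2, s5}): φ is false.
  s7 (successors ∅): φ is false.
For instance, at s6:
  At s6: r -> <>r is true, <>q is false, so (r -> <>r) & <>q is false.
    At s6: r is false, <>r is true, so r -> <>r is true.
      At s6: <>r requires r at some successor in {s1, s2, s5}.
        r holds at s2, so <>r is true at s6.
    At s6: <>q requires q at some successor in {s1, s2, s5}.
      At s1: q is false.
      At s2: q is false.
      At s5: q is false.
    So <>q is false at s6.
Satisfying worlds: {s1, s2, s3, s4, s5}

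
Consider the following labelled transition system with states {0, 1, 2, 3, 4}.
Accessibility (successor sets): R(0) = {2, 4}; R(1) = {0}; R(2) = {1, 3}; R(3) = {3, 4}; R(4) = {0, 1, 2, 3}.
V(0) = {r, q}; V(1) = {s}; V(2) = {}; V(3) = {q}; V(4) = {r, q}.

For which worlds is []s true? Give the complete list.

none

Recall that []ψ holds at a world iff ψ holds at every accessible world, and <>ψ holds iff ψ holds at some accessible world.
Let φ = []s. Evaluate φ at each world:
  0 (successors {2, 4}): φ is false.
  1 (successors {0}): φ is false.
  2 (successors {1, 3}): φ is false.
  3 (successors {3, 4}): φ is false.
  4 (successors {0, 1, 2, 3}): φ is false.
For instance, at 0:
  At 0: []s requires s at every successor {2, 4}.
    s fails at 2, so []s is false at 0.
Satisfying worlds: none.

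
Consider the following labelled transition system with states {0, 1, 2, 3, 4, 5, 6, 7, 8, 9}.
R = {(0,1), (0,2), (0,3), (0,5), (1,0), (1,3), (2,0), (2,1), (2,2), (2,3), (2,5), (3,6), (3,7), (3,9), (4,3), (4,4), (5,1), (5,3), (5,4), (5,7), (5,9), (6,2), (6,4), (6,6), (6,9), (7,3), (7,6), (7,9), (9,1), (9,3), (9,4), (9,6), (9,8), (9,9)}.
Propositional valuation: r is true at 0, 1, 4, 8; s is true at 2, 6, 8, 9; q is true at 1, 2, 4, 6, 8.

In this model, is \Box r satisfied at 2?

No

Recall that \Box ψ holds at a world iff ψ holds at every accessible world, and \Diamond ψ holds iff ψ holds at some accessible world.
At 2: \Box r requires r at every successor {0, 1, 2, 3, 5}.
  r fails at 2, so \Box r is false at 2.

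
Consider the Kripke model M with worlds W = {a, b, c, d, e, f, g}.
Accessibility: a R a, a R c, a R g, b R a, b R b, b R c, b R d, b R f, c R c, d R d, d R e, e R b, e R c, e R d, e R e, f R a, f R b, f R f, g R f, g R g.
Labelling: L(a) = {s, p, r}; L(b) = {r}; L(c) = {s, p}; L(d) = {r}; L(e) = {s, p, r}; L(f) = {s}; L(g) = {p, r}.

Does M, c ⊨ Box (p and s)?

Yes

At c: Box (p and s) requires p and s at every successor {c}.
  At c: p and s is true.
So Box (p and s) is true at c.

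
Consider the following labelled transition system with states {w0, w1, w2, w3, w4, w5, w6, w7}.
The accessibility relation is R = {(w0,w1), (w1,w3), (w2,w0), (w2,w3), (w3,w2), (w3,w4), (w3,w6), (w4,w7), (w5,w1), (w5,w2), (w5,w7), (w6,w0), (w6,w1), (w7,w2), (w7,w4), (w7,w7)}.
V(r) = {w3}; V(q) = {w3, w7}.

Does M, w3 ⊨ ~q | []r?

No

Recall that []ψ holds at a world iff ψ holds at every accessible world, and <>ψ holds iff ψ holds at some accessible world.
At w3: ~q is false, []r is false, so ~q | []r is false.
  At w3: []r requires r at every successor {w2, w4, w6}.
    r fails at w2, so []r is false at w3.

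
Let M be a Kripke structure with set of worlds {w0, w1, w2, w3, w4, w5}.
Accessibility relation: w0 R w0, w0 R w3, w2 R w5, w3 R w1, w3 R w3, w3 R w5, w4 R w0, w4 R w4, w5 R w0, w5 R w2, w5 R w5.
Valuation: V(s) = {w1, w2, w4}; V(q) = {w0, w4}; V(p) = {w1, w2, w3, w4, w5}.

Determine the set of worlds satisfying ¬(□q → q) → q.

w0, w2, w3, w4, w5

Let φ = ¬(□q → q) → q. Evaluate φ at each world:
  w0 (successors {w0, w3}): φ is true.
  w1 (successors ∅): φ is false.
  w2 (successors {w5}): φ is true.
  w3 (successors {w1, w3, w5}): φ is true.
  w4 (successors {w0, w4}): φ is true.
  w5 (successors {w0, w2, w5}): φ is true.
For instance, at w2:
  At w2: ¬(□q → q) is false, q is false, so ¬(□q → q) → q is true.
    At w2: □q → q is true, so ¬(□q → q) is false.
      At w2: □q is false, q is false, so □q → q is true.
Satisfying worlds: {w0, w2, w3, w4, w5}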